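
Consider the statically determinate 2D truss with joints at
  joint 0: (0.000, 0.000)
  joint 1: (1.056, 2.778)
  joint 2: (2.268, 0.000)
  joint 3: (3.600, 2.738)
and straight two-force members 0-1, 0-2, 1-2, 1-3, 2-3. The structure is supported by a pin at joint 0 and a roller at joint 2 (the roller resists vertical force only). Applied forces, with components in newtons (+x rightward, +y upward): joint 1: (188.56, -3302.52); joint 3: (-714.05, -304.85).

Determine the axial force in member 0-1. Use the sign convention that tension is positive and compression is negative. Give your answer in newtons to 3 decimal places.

-2371.627

N=4 nodes, M=5 members, R=3 reactions → 2N=8, M+R=8
member 0 (0-1): L=2.9719, (cx,cy)=(0.3553,0.9347)
member 1 (0-2): L=2.2680, (cx,cy)=(1.0000,0.0000)
member 2 (1-2): L=3.0309, (cx,cy)=(0.3999,-0.9166)
member 3 (1-3): L=2.5443, (cx,cy)=(0.9999,-0.0157)
member 4 (2-3): L=3.0448, (cx,cy)=(0.4375,0.8992)
solve A·x = −loads:
  F[0-1] = -2371.6265 N (compression)
  F[0-2] = +317.2049 N (tension)
  F[1-2] = -1174.8530 N (compression)
  F[1-3] = -561.5194 N (compression)
  F[2-3] = -348.8274 N (compression)
  Rx@0 = +525.4900 N
  Ry@0 = +2216.8621 N
  Ry@2 = +1390.5079 N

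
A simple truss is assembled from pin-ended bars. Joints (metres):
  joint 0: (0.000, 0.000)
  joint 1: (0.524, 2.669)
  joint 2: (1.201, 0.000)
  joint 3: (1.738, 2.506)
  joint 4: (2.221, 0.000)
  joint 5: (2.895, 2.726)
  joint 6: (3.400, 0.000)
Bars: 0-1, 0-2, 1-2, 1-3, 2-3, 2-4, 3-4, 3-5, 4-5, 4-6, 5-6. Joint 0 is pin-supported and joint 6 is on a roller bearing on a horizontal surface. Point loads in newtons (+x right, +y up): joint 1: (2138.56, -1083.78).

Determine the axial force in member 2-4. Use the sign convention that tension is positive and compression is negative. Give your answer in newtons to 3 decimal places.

N=7 nodes, M=11 members, R=3 reactions → 2N=14, M+R=14
member 0 (0-1): L=2.7200, (cx,cy)=(0.1927,0.9813)
member 1 (0-2): L=1.2010, (cx,cy)=(1.0000,0.0000)
member 2 (1-2): L=2.7535, (cx,cy)=(0.2459,-0.9693)
member 3 (1-3): L=1.2249, (cx,cy)=(0.9911,-0.1331)
member 4 (2-3): L=2.5629, (cx,cy)=(0.2095,0.9778)
member 5 (2-4): L=1.0200, (cx,cy)=(1.0000,0.0000)
member 6 (3-4): L=2.5521, (cx,cy)=(0.1893,-0.9819)
member 7 (3-5): L=1.1777, (cx,cy)=(0.9824,0.1868)
member 8 (4-5): L=2.8081, (cx,cy)=(0.2400,0.9708)
member 9 (4-6): L=1.1790, (cx,cy)=(1.0000,0.0000)
member 10 (5-6): L=2.7724, (cx,cy)=(0.1822,-0.9833)
solve A·x = −loads:
  F[0-1] = +776.5663 N (tension)
  F[0-2] = +1988.9541 N (tension)
  F[1-2] = -1686.1714 N (compression)
  F[1-3] = -1588.5083 N (compression)
  F[2-3] = +1671.5157 N (tension)
  F[2-4] = +1224.1494 N (tension)
  F[3-4] = -2041.9868 N (compression)
  F[3-5] = -852.7039 N (compression)
  F[4-5] = +2065.4625 N (tension)
  F[4-6] = +341.9401 N (tension)
  F[5-6] = -1877.2048 N (compression)
  Rx@0 = -2138.5600 N
  Ry@0 = -762.0192 N
  Ry@6 = +1845.7992 N

1224.149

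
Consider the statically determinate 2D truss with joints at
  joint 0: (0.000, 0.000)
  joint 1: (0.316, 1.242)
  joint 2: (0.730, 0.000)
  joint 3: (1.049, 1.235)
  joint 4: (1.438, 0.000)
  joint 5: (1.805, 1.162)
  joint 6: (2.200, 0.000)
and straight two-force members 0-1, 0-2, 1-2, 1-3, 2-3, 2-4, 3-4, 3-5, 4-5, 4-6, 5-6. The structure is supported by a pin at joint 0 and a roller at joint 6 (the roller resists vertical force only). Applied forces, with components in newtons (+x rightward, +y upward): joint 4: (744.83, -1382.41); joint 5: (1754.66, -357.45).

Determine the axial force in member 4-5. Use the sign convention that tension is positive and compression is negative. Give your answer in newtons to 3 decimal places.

1898.862

N=7 nodes, M=11 members, R=3 reactions → 2N=14, M+R=14
member 0 (0-1): L=1.2816, (cx,cy)=(0.2466,0.9691)
member 1 (0-2): L=0.7300, (cx,cy)=(1.0000,0.0000)
member 2 (1-2): L=1.3092, (cx,cy)=(0.3162,-0.9487)
member 3 (1-3): L=0.7330, (cx,cy)=(1.0000,-0.0095)
member 4 (2-3): L=1.2755, (cx,cy)=(0.2501,0.9682)
member 5 (2-4): L=0.7080, (cx,cy)=(1.0000,0.0000)
member 6 (3-4): L=1.2948, (cx,cy)=(0.3004,-0.9538)
member 7 (3-5): L=0.7595, (cx,cy)=(0.9954,-0.0961)
member 8 (4-5): L=1.2186, (cx,cy)=(0.3012,0.9536)
member 9 (4-6): L=0.7620, (cx,cy)=(1.0000,0.0000)
member 10 (5-6): L=1.2273, (cx,cy)=(0.3218,-0.9468)
solve A·x = −loads:
  F[0-1] = +396.0116 N (tension)
  F[0-2] = +2401.8444 N (tension)
  F[1-2] = -406.8223 N (compression)
  F[1-3] = +226.3045 N (tension)
  F[2-3] = +398.6125 N (tension)
  F[2-4] = +2173.5063 N (tension)
  F[3-4] = -449.0313 N (compression)
  F[3-5] = +463.0294 N (tension)
  F[4-5] = +1898.8616 N (tension)
  F[4-6] = +721.8929 N (tension)
  F[5-6] = -2242.9880 N (compression)
  Rx@0 = -2499.4900 N
  Ry@0 = -383.7844 N
  Ry@6 = +2123.6444 N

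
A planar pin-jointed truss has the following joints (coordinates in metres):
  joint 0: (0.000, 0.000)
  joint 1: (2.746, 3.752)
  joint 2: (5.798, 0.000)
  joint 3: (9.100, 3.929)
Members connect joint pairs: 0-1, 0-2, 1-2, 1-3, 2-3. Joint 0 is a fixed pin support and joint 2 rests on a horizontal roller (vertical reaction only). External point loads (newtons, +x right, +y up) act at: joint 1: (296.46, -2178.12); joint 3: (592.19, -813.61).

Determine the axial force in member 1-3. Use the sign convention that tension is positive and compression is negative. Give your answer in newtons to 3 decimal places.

1307.057

N=4 nodes, M=5 members, R=3 reactions → 2N=8, M+R=8
member 0 (0-1): L=4.6495, (cx,cy)=(0.5906,0.8070)
member 1 (0-2): L=5.7980, (cx,cy)=(1.0000,0.0000)
member 2 (1-2): L=4.8365, (cx,cy)=(0.6310,-0.7758)
member 3 (1-3): L=6.3565, (cx,cy)=(0.9996,0.0278)
member 4 (2-3): L=5.1323, (cx,cy)=(0.6434,0.7655)
solve A·x = −loads:
  F[0-1] = -111.5780 N (compression)
  F[0-2] = +954.5479 N (tension)
  F[1-2] = -2644.7423 N (compression)
  F[1-3] = +1307.0566 N (tension)
  F[2-3] = -1110.3242 N (compression)
  Rx@0 = -888.6500 N
  Ry@0 = +90.0396 N
  Ry@2 = +2901.6904 N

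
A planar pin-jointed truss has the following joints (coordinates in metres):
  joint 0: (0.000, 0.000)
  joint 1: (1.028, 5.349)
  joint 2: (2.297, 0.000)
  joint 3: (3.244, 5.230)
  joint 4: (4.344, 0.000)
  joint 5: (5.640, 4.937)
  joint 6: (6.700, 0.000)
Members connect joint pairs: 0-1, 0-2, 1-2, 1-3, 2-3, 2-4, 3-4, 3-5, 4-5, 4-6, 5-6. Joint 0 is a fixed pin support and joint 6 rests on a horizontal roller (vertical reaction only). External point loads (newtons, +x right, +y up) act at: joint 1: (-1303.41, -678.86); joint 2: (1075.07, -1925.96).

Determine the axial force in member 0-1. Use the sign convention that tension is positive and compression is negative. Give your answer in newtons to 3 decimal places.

N=7 nodes, M=11 members, R=3 reactions → 2N=14, M+R=14
member 0 (0-1): L=5.4469, (cx,cy)=(0.1887,0.9820)
member 1 (0-2): L=2.2970, (cx,cy)=(1.0000,0.0000)
member 2 (1-2): L=5.4975, (cx,cy)=(0.2308,-0.9730)
member 3 (1-3): L=2.2192, (cx,cy)=(0.9986,-0.0536)
member 4 (2-3): L=5.3150, (cx,cy)=(0.1782,0.9840)
member 5 (2-4): L=2.0470, (cx,cy)=(1.0000,0.0000)
member 6 (3-4): L=5.3444, (cx,cy)=(0.2058,-0.9786)
member 7 (3-5): L=2.4138, (cx,cy)=(0.9926,-0.1214)
member 8 (4-5): L=5.1043, (cx,cy)=(0.2539,0.9672)
member 9 (4-6): L=2.3560, (cx,cy)=(1.0000,0.0000)
member 10 (5-6): L=5.0495, (cx,cy)=(0.2099,-0.9777)
solve A·x = −loads:
  F[0-1] = -2933.6827 N (compression)
  F[0-2] = +325.3387 N (tension)
  F[1-2] = +2250.5159 N (tension)
  F[1-3] = +230.5685 N (tension)
  F[2-3] = -268.0661 N (compression)
  F[2-4] = -182.4745 N (compression)
  F[3-4] = +266.2271 N (tension)
  F[3-5] = +128.6303 N (tension)
  F[4-5] = -269.3540 N (compression)
  F[4-6] = -59.2888 N (compression)
  F[5-6] = +282.4337 N (tension)
  Rx@0 = +228.3400 N
  Ry@0 = +2880.9606 N
  Ry@6 = -276.1406 N

-2933.683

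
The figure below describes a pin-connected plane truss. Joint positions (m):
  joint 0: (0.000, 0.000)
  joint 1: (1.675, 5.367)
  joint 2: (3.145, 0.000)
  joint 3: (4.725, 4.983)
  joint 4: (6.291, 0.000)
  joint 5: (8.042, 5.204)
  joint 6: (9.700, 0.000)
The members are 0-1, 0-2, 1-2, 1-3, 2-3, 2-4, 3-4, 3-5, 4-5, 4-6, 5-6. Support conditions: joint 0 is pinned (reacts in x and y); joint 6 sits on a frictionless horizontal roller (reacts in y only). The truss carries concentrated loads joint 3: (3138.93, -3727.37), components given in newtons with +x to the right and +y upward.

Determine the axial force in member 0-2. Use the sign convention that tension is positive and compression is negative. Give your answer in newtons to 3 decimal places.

3232.312

N=7 nodes, M=11 members, R=3 reactions → 2N=14, M+R=14
member 0 (0-1): L=5.6223, (cx,cy)=(0.2979,0.9546)
member 1 (0-2): L=3.1450, (cx,cy)=(1.0000,0.0000)
member 2 (1-2): L=5.5647, (cx,cy)=(0.2642,-0.9645)
member 3 (1-3): L=3.0741, (cx,cy)=(0.9922,-0.1249)
member 4 (2-3): L=5.2275, (cx,cy)=(0.3022,0.9532)
member 5 (2-4): L=3.1460, (cx,cy)=(1.0000,0.0000)
member 6 (3-4): L=5.2233, (cx,cy)=(0.2998,-0.9540)
member 7 (3-5): L=3.3244, (cx,cy)=(0.9978,0.0665)
member 8 (4-5): L=5.4907, (cx,cy)=(0.3189,0.9478)
member 9 (4-6): L=3.4090, (cx,cy)=(1.0000,0.0000)
member 10 (5-6): L=5.4617, (cx,cy)=(0.3036,-0.9528)
solve A·x = −loads:
  F[0-1] = -313.4476 N (compression)
  F[0-2] = +3232.3125 N (tension)
  F[1-2] = +333.9402 N (tension)
  F[1-3] = -183.0319 N (compression)
  F[2-3] = -337.8806 N (compression)
  F[2-4] = +3422.6521 N (tension)
  F[3-4] = -3753.8946 N (compression)
  F[3-5] = -2302.2837 N (compression)
  F[4-5] = +3778.4957 N (tension)
  F[4-6] = +1092.2141 N (tension)
  F[5-6] = -3597.9416 N (compression)
  Rx@0 = -3138.9300 N
  Ry@0 = +299.2142 N
  Ry@6 = +3428.1558 N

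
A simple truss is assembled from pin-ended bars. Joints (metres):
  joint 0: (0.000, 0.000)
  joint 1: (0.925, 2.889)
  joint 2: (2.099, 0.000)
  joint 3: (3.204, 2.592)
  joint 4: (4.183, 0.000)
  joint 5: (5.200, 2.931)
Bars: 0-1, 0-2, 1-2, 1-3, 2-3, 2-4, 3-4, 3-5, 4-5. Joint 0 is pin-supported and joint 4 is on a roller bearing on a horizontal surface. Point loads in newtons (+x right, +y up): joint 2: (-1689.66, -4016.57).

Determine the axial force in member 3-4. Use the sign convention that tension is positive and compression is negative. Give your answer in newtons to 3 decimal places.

N=6 nodes, M=9 members, R=3 reactions → 2N=12, M+R=12
member 0 (0-1): L=3.0335, (cx,cy)=(0.3049,0.9524)
member 1 (0-2): L=2.0990, (cx,cy)=(1.0000,0.0000)
member 2 (1-2): L=3.1184, (cx,cy)=(0.3765,-0.9264)
member 3 (1-3): L=2.2983, (cx,cy)=(0.9916,-0.1292)
member 4 (2-3): L=2.8177, (cx,cy)=(0.3922,0.9199)
member 5 (2-4): L=2.0840, (cx,cy)=(1.0000,0.0000)
member 6 (3-4): L=2.7707, (cx,cy)=(0.3533,-0.9355)
member 7 (3-5): L=2.0246, (cx,cy)=(0.9859,0.1674)
member 8 (4-5): L=3.1024, (cx,cy)=(0.3278,0.9447)
solve A·x = −loads:
  F[0-1] = -2101.1521 N (compression)
  F[0-2] = -1048.9531 N (compression)
  F[1-2] = +2375.9525 N (tension)
  F[1-3] = -1548.1671 N (compression)
  F[2-3] = +1973.5065 N (tension)
  F[2-4] = +761.2505 N (tension)
  F[3-4] = -2154.4578 N (compression)
  F[3-5] = +0.0000 N (tension)
  F[4-5] = -0.0000 N (compression)
  Rx@0 = +1689.6600 N
  Ry@0 = +2001.0834 N
  Ry@4 = +2015.4866 N

-2154.458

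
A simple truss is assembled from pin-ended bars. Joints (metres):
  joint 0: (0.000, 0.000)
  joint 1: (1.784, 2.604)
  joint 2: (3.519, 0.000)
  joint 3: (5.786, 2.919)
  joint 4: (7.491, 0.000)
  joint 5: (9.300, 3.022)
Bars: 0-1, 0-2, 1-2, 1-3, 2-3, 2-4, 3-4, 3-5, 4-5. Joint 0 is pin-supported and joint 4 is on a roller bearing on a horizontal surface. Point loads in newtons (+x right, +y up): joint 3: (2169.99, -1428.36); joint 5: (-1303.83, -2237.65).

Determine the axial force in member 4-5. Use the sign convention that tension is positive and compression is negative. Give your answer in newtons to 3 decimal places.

-2609.167

N=6 nodes, M=9 members, R=3 reactions → 2N=12, M+R=12
member 0 (0-1): L=3.1565, (cx,cy)=(0.5652,0.8250)
member 1 (0-2): L=3.5190, (cx,cy)=(1.0000,0.0000)
member 2 (1-2): L=3.1291, (cx,cy)=(0.5545,-0.8322)
member 3 (1-3): L=4.0144, (cx,cy)=(0.9969,0.0785)
member 4 (2-3): L=3.6959, (cx,cy)=(0.6134,0.7898)
member 5 (2-4): L=3.9720, (cx,cy)=(1.0000,0.0000)
member 6 (3-4): L=3.3805, (cx,cy)=(0.5044,-0.8635)
member 7 (3-5): L=3.5155, (cx,cy)=(0.9996,0.0293)
member 8 (4-5): L=3.5221, (cx,cy)=(0.5136,0.8580)
solve A·x = −loads:
  F[0-1] = +648.3337 N (tension)
  F[0-2] = +499.7325 N (tension)
  F[1-2] = -577.7428 N (compression)
  F[1-3] = +688.8979 N (tension)
  F[2-3] = +608.7654 N (tension)
  F[2-4] = -194.0174 N (compression)
  F[3-4] = -2272.3496 N (compression)
  F[3-5] = +36.3024 N (tension)
  F[4-5] = -2609.1668 N (compression)
  Rx@0 = -866.1600 N
  Ry@0 = -534.8527 N
  Ry@4 = +4200.8627 N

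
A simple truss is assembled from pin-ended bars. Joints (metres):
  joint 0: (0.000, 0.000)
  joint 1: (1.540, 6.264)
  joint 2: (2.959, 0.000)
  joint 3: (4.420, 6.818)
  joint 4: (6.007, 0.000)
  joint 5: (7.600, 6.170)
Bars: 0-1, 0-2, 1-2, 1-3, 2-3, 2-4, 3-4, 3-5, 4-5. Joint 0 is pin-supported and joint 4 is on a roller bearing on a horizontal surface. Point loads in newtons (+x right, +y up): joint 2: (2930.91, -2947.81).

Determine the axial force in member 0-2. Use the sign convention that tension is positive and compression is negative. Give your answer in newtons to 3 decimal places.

3298.637

N=6 nodes, M=9 members, R=3 reactions → 2N=12, M+R=12
member 0 (0-1): L=6.4505, (cx,cy)=(0.2387,0.9711)
member 1 (0-2): L=2.9590, (cx,cy)=(1.0000,0.0000)
member 2 (1-2): L=6.4227, (cx,cy)=(0.2209,-0.9753)
member 3 (1-3): L=2.9328, (cx,cy)=(0.9820,0.1889)
member 4 (2-3): L=6.9728, (cx,cy)=(0.2095,0.9778)
member 5 (2-4): L=3.0480, (cx,cy)=(1.0000,0.0000)
member 6 (3-4): L=7.0003, (cx,cy)=(0.2267,-0.9740)
member 7 (3-5): L=3.2454, (cx,cy)=(0.9799,-0.1997)
member 8 (4-5): L=6.3723, (cx,cy)=(0.2500,0.9682)
solve A·x = −loads:
  F[0-1] = -1540.2820 N (compression)
  F[0-2] = +3298.6372 N (tension)
  F[1-2] = +1400.1012 N (tension)
  F[1-3] = -689.4708 N (compression)
  F[2-3] = +1618.2280 N (tension)
  F[2-4] = +337.9923 N (tension)
  F[3-4] = -1490.8853 N (compression)
  F[3-5] = -0.0000 N (tension)
  F[4-5] = +0.0000 N (tension)
  Rx@0 = -2930.9100 N
  Ry@0 = +1495.7424 N
  Ry@4 = +1452.0676 N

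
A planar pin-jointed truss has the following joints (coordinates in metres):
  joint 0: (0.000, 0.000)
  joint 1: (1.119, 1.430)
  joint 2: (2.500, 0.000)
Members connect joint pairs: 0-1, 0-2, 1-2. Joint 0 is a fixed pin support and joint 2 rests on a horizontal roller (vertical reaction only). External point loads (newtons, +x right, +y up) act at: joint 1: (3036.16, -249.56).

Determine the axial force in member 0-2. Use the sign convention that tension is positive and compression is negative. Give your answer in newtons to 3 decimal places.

N=3 nodes, M=3 members, R=3 reactions → 2N=6, M+R=6
member 0 (0-1): L=1.8158, (cx,cy)=(0.6163,0.7875)
member 1 (0-2): L=2.5000, (cx,cy)=(1.0000,0.0000)
member 2 (1-2): L=1.9880, (cx,cy)=(0.6947,-0.7193)
solve A·x = −loads:
  F[0-1] = +2030.1532 N (tension)
  F[0-2] = +1785.0503 N (tension)
  F[1-2] = -2569.6181 N (compression)
  Rx@0 = -3036.1600 N
  Ry@0 = -1598.8266 N
  Ry@2 = +1848.3866 N

1785.050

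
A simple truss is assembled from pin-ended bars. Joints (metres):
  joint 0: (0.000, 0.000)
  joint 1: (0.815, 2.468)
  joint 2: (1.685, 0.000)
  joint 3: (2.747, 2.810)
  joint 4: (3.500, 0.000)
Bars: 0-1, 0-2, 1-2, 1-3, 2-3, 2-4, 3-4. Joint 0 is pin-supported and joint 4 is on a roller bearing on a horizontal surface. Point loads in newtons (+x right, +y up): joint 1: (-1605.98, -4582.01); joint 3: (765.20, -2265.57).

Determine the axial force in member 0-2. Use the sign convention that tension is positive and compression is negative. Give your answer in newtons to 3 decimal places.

N=5 nodes, M=7 members, R=3 reactions → 2N=10, M+R=10
member 0 (0-1): L=2.5991, (cx,cy)=(0.3136,0.9496)
member 1 (0-2): L=1.6850, (cx,cy)=(1.0000,0.0000)
member 2 (1-2): L=2.6169, (cx,cy)=(0.3325,-0.9431)
member 3 (1-3): L=1.9620, (cx,cy)=(0.9847,0.1743)
member 4 (2-3): L=3.0040, (cx,cy)=(0.3535,0.9354)
member 5 (2-4): L=1.8150, (cx,cy)=(1.0000,0.0000)
member 6 (3-4): L=2.9091, (cx,cy)=(0.2588,-0.9659)
solve A·x = −loads:
  F[0-1] = -4760.6839 N (compression)
  F[0-2] = +652.0360 N (tension)
  F[1-2] = -41.3200 N (compression)
  F[1-3] = +128.8742 N (tension)
  F[2-3] = +41.6599 N (tension)
  F[2-4] = +623.5707 N (tension)
  F[3-4] = -2409.1048 N (compression)
  Rx@0 = +840.7800 N
  Ry@0 = +4520.5765 N
  Ry@4 = +2327.0035 N

652.036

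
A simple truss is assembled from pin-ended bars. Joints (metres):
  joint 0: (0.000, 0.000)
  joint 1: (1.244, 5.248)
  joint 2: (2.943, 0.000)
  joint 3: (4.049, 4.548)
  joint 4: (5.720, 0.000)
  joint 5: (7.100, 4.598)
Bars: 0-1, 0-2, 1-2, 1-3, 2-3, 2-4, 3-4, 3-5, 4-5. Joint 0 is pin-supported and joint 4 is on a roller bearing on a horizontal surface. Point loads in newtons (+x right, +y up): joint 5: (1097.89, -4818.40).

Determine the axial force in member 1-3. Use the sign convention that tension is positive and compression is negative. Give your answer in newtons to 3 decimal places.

1285.873

N=6 nodes, M=9 members, R=3 reactions → 2N=12, M+R=12
member 0 (0-1): L=5.3934, (cx,cy)=(0.2307,0.9730)
member 1 (0-2): L=2.9430, (cx,cy)=(1.0000,0.0000)
member 2 (1-2): L=5.5162, (cx,cy)=(0.3080,-0.9514)
member 3 (1-3): L=2.8910, (cx,cy)=(0.9702,-0.2421)
member 4 (2-3): L=4.6805, (cx,cy)=(0.2363,0.9717)
member 5 (2-4): L=2.7770, (cx,cy)=(1.0000,0.0000)
member 6 (3-4): L=4.8453, (cx,cy)=(0.3449,-0.9386)
member 7 (3-5): L=3.0514, (cx,cy)=(0.9999,0.0164)
member 8 (4-5): L=4.8006, (cx,cy)=(0.2875,0.9578)
solve A·x = −loads:
  F[0-1] = +2101.6845 N (tension)
  F[0-2] = +613.1340 N (tension)
  F[1-2] = -2476.7702 N (compression)
  F[1-3] = +1285.8726 N (tension)
  F[2-3] = +2425.0374 N (tension)
  F[2-4] = -722.7496 N (compression)
  F[3-4] = -2134.0428 N (compression)
  F[3-5] = +2556.9569 N (tension)
  F[4-5] = -5074.4823 N (compression)
  Rx@0 = -1097.8900 N
  Ry@0 = -2045.0158 N
  Ry@4 = +6863.4158 N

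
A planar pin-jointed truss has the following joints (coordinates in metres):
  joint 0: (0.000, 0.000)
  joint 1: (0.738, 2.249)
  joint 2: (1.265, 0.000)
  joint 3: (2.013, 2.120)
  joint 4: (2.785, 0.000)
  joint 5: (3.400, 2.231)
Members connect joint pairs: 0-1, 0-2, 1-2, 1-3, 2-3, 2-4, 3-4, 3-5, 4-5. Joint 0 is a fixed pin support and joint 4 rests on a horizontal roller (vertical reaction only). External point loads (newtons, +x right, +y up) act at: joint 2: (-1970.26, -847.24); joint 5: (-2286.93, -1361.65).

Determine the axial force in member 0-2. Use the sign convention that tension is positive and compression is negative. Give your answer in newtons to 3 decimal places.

-3602.957

N=6 nodes, M=9 members, R=3 reactions → 2N=12, M+R=12
member 0 (0-1): L=2.3670, (cx,cy)=(0.3118,0.9502)
member 1 (0-2): L=1.2650, (cx,cy)=(1.0000,0.0000)
member 2 (1-2): L=2.3099, (cx,cy)=(0.2281,-0.9736)
member 3 (1-3): L=1.2815, (cx,cy)=(0.9949,-0.1007)
member 4 (2-3): L=2.2481, (cx,cy)=(0.3327,0.9430)
member 5 (2-4): L=1.5200, (cx,cy)=(1.0000,0.0000)
member 6 (3-4): L=2.2562, (cx,cy)=(0.3422,-0.9396)
member 7 (3-5): L=1.3914, (cx,cy)=(0.9968,0.0798)
member 8 (4-5): L=2.3142, (cx,cy)=(0.2657,0.9640)
solve A·x = −loads:
  F[0-1] = -2098.3256 N (compression)
  F[0-2] = -3602.9566 N (compression)
  F[1-2] = +2167.0969 N (tension)
  F[1-3] = -1154.5130 N (compression)
  F[2-3] = -1338.9954 N (compression)
  F[2-4] = -692.7612 N (compression)
  F[3-4] = +1053.6559 N (tension)
  F[3-5] = -1960.9479 N (compression)
  F[4-5] = -1250.1711 N (compression)
  Rx@0 = +4257.1900 N
  Ry@0 = +1993.7274 N
  Ry@4 = +215.1626 N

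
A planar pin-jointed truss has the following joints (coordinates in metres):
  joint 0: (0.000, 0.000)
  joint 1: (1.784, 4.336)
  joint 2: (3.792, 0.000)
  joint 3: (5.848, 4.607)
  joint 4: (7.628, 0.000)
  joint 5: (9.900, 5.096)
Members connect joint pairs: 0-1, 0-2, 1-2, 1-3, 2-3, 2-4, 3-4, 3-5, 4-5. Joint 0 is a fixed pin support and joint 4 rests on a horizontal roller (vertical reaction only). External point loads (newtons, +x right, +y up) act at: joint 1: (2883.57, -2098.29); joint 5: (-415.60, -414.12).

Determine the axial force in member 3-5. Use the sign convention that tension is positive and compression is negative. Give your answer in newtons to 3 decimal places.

-245.874

N=6 nodes, M=9 members, R=3 reactions → 2N=12, M+R=12
member 0 (0-1): L=4.6887, (cx,cy)=(0.3805,0.9248)
member 1 (0-2): L=3.7920, (cx,cy)=(1.0000,0.0000)
member 2 (1-2): L=4.7784, (cx,cy)=(0.4202,-0.9074)
member 3 (1-3): L=4.0730, (cx,cy)=(0.9978,0.0665)
member 4 (2-3): L=5.0450, (cx,cy)=(0.4075,0.9132)
member 5 (2-4): L=3.8360, (cx,cy)=(1.0000,0.0000)
member 6 (3-4): L=4.9389, (cx,cy)=(0.3604,-0.9328)
member 7 (3-5): L=4.0814, (cx,cy)=(0.9928,0.1198)
member 8 (4-5): L=5.5795, (cx,cy)=(0.4072,0.9133)
solve A·x = −loads:
  F[0-1] = -132.7234 N (compression)
  F[0-2] = +2518.4702 N (tension)
  F[1-2] = -2321.0454 N (compression)
  F[1-3] = -1963.0573 N (compression)
  F[2-3] = +2306.3808 N (tension)
  F[2-4] = +603.1747 N (tension)
  F[3-4] = -2149.4591 N (compression)
  F[3-5] = -245.8737 N (compression)
  F[4-5] = -421.1600 N (compression)
  Rx@0 = -2467.9700 N
  Ry@0 = +122.7405 N
  Ry@4 = +2389.6695 N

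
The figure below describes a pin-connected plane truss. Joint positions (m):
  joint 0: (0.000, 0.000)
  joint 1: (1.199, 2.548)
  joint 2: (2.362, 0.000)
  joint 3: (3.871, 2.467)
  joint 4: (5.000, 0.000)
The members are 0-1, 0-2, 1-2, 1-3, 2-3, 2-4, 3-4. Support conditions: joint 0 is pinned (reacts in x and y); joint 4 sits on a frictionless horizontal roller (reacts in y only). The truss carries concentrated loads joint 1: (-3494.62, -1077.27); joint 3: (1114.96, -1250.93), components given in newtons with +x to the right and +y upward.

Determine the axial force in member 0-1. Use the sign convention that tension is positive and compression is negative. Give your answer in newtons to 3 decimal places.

-2577.441

N=5 nodes, M=7 members, R=3 reactions → 2N=10, M+R=10
member 0 (0-1): L=2.8160, (cx,cy)=(0.4258,0.9048)
member 1 (0-2): L=2.3620, (cx,cy)=(1.0000,0.0000)
member 2 (1-2): L=2.8009, (cx,cy)=(0.4152,-0.9097)
member 3 (1-3): L=2.6732, (cx,cy)=(0.9995,-0.0303)
member 4 (2-3): L=2.8919, (cx,cy)=(0.5218,0.8531)
member 5 (2-4): L=2.6380, (cx,cy)=(1.0000,0.0000)
member 6 (3-4): L=2.7131, (cx,cy)=(0.4161,-0.9093)
solve A·x = −loads:
  F[0-1] = -2577.4412 N (compression)
  F[0-2] = -1282.2373 N (compression)
  F[1-2] = +1317.7558 N (tension)
  F[1-3] = +1850.8778 N (tension)
  F[2-3] = -1405.2634 N (compression)
  F[2-4] = -1.8021 N (compression)
  F[3-4] = +4.3305 N (tension)
  Rx@0 = +2379.6600 N
  Ry@0 = +2332.1377 N
  Ry@4 = -3.9377 N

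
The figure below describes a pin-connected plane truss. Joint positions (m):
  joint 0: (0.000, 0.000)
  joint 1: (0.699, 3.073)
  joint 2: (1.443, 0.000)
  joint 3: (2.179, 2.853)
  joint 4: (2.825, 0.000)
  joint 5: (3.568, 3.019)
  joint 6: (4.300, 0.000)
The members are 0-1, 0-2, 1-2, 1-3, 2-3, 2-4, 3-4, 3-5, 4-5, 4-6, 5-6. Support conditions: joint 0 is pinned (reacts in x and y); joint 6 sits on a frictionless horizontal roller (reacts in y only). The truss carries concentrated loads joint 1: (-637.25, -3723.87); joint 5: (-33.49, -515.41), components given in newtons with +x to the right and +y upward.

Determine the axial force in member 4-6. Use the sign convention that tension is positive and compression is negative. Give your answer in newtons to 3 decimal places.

N=7 nodes, M=11 members, R=3 reactions → 2N=14, M+R=14
member 0 (0-1): L=3.1515, (cx,cy)=(0.2218,0.9751)
member 1 (0-2): L=1.4430, (cx,cy)=(1.0000,0.0000)
member 2 (1-2): L=3.1618, (cx,cy)=(0.2353,-0.9719)
member 3 (1-3): L=1.4963, (cx,cy)=(0.9891,-0.1470)
member 4 (2-3): L=2.9464, (cx,cy)=(0.2498,0.9683)
member 5 (2-4): L=1.3820, (cx,cy)=(1.0000,0.0000)
member 6 (3-4): L=2.9252, (cx,cy)=(0.2208,-0.9753)
member 7 (3-5): L=1.3989, (cx,cy)=(0.9929,0.1187)
member 8 (4-5): L=3.1091, (cx,cy)=(0.2390,0.9710)
member 9 (4-6): L=1.4750, (cx,cy)=(1.0000,0.0000)
member 10 (5-6): L=3.1065, (cx,cy)=(0.2356,-0.9718)
solve A·x = −loads:
  F[0-1] = -3779.3229 N (compression)
  F[0-2] = +167.5115 N (tension)
  F[1-2] = -9.3951 N (compression)
  F[1-3] = -200.9750 N (compression)
  F[2-3] = +9.4302 N (tension)
  F[2-4] = +162.9451 N (tension)
  F[3-4] = -62.0516 N (compression)
  F[3-5] = -184.0321 N (compression)
  F[4-5] = +62.3255 N (tension)
  F[4-6] = +134.3474 N (tension)
  F[5-6] = -570.1459 N (compression)
  Rx@0 = +670.7400 N
  Ry@0 = +3685.1887 N
  Ry@6 = +554.0913 N

134.347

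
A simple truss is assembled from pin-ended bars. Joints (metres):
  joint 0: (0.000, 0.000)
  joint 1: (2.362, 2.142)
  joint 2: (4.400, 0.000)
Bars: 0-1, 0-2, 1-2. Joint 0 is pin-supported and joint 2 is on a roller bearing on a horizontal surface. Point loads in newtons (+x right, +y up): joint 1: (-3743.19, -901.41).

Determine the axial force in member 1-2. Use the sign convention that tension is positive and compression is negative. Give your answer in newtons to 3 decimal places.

N=3 nodes, M=3 members, R=3 reactions → 2N=6, M+R=6
member 0 (0-1): L=3.1886, (cx,cy)=(0.7408,0.6718)
member 1 (0-2): L=4.4000, (cx,cy)=(1.0000,0.0000)
member 2 (1-2): L=2.9566, (cx,cy)=(0.6893,-0.7245)
solve A·x = −loads:
  F[0-1] = -3334.1470 N (compression)
  F[0-2] = -1273.3786 N (compression)
  F[1-2] = +1847.3494 N (tension)
  Rx@0 = +3743.1900 N
  Ry@0 = +2239.7697 N
  Ry@2 = -1338.3597 N

1847.349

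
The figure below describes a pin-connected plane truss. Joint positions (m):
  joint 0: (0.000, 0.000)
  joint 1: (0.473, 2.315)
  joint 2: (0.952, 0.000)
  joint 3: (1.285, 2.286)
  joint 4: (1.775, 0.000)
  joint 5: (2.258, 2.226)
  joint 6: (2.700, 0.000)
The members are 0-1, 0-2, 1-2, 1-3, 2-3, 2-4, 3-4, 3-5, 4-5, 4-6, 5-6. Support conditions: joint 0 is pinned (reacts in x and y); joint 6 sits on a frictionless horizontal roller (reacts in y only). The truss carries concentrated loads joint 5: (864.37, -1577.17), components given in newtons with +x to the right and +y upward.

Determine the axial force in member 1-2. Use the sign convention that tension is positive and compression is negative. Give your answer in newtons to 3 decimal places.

N=7 nodes, M=11 members, R=3 reactions → 2N=14, M+R=14
member 0 (0-1): L=2.3628, (cx,cy)=(0.2002,0.9798)
member 1 (0-2): L=0.9520, (cx,cy)=(1.0000,0.0000)
member 2 (1-2): L=2.3640, (cx,cy)=(0.2026,-0.9793)
member 3 (1-3): L=0.8125, (cx,cy)=(0.9994,-0.0357)
member 4 (2-3): L=2.3101, (cx,cy)=(0.1441,0.9896)
member 5 (2-4): L=0.8230, (cx,cy)=(1.0000,0.0000)
member 6 (3-4): L=2.3379, (cx,cy)=(0.2096,-0.9778)
member 7 (3-5): L=0.9748, (cx,cy)=(0.9981,-0.0615)
member 8 (4-5): L=2.2778, (cx,cy)=(0.2120,0.9773)
member 9 (4-6): L=0.9250, (cx,cy)=(1.0000,0.0000)
member 10 (5-6): L=2.2695, (cx,cy)=(0.1948,-0.9809)
solve A·x = −loads:
  F[0-1] = +463.8251 N (tension)
  F[0-2] = +771.5197 N (tension)
  F[1-2] = -470.9286 N (compression)
  F[1-3] = +188.3897 N (tension)
  F[2-3] = +466.0275 N (tension)
  F[2-4] = +608.9234 N (tension)
  F[3-4] = -487.3099 N (compression)
  F[3-5] = +358.2599 N (tension)
  F[4-5] = +487.5744 N (tension)
  F[4-6] = +403.4007 N (tension)
  F[5-6] = -2071.2694 N (compression)
  Rx@0 = -864.3700 N
  Ry@0 = -454.4365 N
  Ry@6 = +2031.6065 N

-470.929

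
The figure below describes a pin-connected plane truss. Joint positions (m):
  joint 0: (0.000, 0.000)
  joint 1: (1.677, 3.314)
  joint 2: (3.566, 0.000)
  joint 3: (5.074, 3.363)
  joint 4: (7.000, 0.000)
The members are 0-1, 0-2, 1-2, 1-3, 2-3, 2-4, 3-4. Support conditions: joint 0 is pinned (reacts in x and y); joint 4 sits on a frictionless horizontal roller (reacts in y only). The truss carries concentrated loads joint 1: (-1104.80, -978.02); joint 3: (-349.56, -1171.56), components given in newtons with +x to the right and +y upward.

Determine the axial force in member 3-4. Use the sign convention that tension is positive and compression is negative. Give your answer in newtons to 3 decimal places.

-452.353

N=5 nodes, M=7 members, R=3 reactions → 2N=10, M+R=10
member 0 (0-1): L=3.7142, (cx,cy)=(0.4515,0.8923)
member 1 (0-2): L=3.5660, (cx,cy)=(1.0000,0.0000)
member 2 (1-2): L=3.8146, (cx,cy)=(0.4952,-0.8688)
member 3 (1-3): L=3.3974, (cx,cy)=(0.9999,0.0144)
member 4 (2-3): L=3.6856, (cx,cy)=(0.4092,0.9125)
member 5 (2-4): L=3.4340, (cx,cy)=(1.0000,0.0000)
member 6 (3-4): L=3.8755, (cx,cy)=(0.4970,-0.8678)
solve A·x = −loads:
  F[0-1] = -1969.1990 N (compression)
  F[0-2] = -565.2346 N (compression)
  F[1-2] = +892.9307 N (tension)
  F[1-3] = -226.5345 N (compression)
  F[2-3] = -850.1771 N (compression)
  F[2-4] = +224.8070 N (tension)
  F[3-4] = -452.3531 N (compression)
  Rx@0 = +1454.3600 N
  Ry@0 = +1757.0432 N
  Ry@4 = +392.5368 N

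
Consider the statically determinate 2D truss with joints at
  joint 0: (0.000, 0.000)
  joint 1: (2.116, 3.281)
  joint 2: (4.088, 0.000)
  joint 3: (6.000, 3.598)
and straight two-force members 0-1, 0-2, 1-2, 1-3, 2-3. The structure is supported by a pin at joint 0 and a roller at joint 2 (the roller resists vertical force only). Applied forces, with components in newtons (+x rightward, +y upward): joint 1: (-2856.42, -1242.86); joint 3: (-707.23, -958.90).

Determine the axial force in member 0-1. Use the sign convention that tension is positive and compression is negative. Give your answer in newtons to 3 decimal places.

-3648.384

N=4 nodes, M=5 members, R=3 reactions → 2N=8, M+R=8
member 0 (0-1): L=3.9042, (cx,cy)=(0.5420,0.8404)
member 1 (0-2): L=4.0880, (cx,cy)=(1.0000,0.0000)
member 2 (1-2): L=3.8280, (cx,cy)=(0.5151,-0.8571)
member 3 (1-3): L=3.8969, (cx,cy)=(0.9967,0.0813)
member 4 (2-3): L=4.0745, (cx,cy)=(0.4693,0.8831)
solve A·x = −loads:
  F[0-1] = -3648.3841 N (compression)
  F[0-2] = -1586.2738 N (compression)
  F[1-2] = +2107.4887 N (tension)
  F[1-3] = -207.3133 N (compression)
  F[2-3] = -1066.7875 N (compression)
  Rx@0 = +3563.6500 N
  Ry@0 = +3066.0545 N
  Ry@2 = -864.2945 N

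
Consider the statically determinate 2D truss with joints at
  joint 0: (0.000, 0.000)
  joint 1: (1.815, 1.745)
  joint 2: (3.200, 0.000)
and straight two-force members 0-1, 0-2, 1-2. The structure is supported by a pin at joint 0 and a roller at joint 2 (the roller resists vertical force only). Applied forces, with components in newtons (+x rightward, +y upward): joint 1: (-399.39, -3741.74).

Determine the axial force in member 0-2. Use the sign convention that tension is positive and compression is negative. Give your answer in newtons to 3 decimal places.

1511.575

N=3 nodes, M=3 members, R=3 reactions → 2N=6, M+R=6
member 0 (0-1): L=2.5178, (cx,cy)=(0.7209,0.6931)
member 1 (0-2): L=3.2000, (cx,cy)=(1.0000,0.0000)
member 2 (1-2): L=2.2278, (cx,cy)=(0.6217,-0.7833)
solve A·x = −loads:
  F[0-1] = -2650.9108 N (compression)
  F[0-2] = +1511.5753 N (tension)
  F[1-2] = -2431.4375 N (compression)
  Rx@0 = +399.3900 N
  Ry@0 = +1837.2642 N
  Ry@2 = +1904.4758 N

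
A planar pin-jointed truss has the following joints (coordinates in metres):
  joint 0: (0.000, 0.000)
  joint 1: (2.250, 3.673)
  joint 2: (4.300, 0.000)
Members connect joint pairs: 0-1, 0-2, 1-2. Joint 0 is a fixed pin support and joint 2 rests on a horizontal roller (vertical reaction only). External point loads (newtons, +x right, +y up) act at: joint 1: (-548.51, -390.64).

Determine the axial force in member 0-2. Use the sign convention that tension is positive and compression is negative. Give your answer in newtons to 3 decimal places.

N=3 nodes, M=3 members, R=3 reactions → 2N=6, M+R=6
member 0 (0-1): L=4.3074, (cx,cy)=(0.5224,0.8527)
member 1 (0-2): L=4.3000, (cx,cy)=(1.0000,0.0000)
member 2 (1-2): L=4.2064, (cx,cy)=(0.4874,-0.8732)
solve A·x = −loads:
  F[0-1] = -767.8503 N (compression)
  F[0-2] = -147.4152 N (compression)
  F[1-2] = +302.4785 N (tension)
  Rx@0 = +548.5100 N
  Ry@0 = +654.7649 N
  Ry@2 = -264.1249 N

-147.415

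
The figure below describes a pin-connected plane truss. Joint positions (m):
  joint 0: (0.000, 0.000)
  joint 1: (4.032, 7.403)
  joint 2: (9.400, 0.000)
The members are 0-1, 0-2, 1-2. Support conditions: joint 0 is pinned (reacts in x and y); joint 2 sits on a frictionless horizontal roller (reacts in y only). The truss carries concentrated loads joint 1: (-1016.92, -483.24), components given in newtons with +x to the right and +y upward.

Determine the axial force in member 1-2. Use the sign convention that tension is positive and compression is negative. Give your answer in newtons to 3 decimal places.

N=3 nodes, M=3 members, R=3 reactions → 2N=6, M+R=6
member 0 (0-1): L=8.4298, (cx,cy)=(0.4783,0.8782)
member 1 (0-2): L=9.4000, (cx,cy)=(1.0000,0.0000)
member 2 (1-2): L=9.1444, (cx,cy)=(0.5870,-0.8096)
solve A·x = −loads:
  F[0-1] = -1226.1969 N (compression)
  F[0-2] = -430.4258 N (compression)
  F[1-2] = +733.2303 N (tension)
  Rx@0 = +1016.9200 N
  Ry@0 = +1076.8395 N
  Ry@2 = -593.5995 N

733.230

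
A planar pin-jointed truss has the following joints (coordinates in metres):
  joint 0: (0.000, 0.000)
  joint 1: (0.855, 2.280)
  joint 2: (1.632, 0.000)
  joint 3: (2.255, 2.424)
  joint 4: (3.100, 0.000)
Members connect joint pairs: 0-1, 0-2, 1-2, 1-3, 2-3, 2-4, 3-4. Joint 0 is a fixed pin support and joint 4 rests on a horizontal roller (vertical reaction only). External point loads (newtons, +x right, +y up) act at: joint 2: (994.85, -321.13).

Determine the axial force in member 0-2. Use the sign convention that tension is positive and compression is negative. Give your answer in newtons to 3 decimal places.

1051.876

N=5 nodes, M=7 members, R=3 reactions → 2N=10, M+R=10
member 0 (0-1): L=2.4350, (cx,cy)=(0.3511,0.9363)
member 1 (0-2): L=1.6320, (cx,cy)=(1.0000,0.0000)
member 2 (1-2): L=2.4088, (cx,cy)=(0.3226,-0.9465)
member 3 (1-3): L=1.4074, (cx,cy)=(0.9948,0.1023)
member 4 (2-3): L=2.5028, (cx,cy)=(0.2489,0.9685)
member 5 (2-4): L=1.4680, (cx,cy)=(1.0000,0.0000)
member 6 (3-4): L=2.5671, (cx,cy)=(0.3292,-0.9443)
solve A·x = −loads:
  F[0-1] = -162.4115 N (compression)
  F[0-2] = +1051.8765 N (tension)
  F[1-2] = +149.2309 N (tension)
  F[1-3] = -105.7191 N (compression)
  F[2-3] = +185.7222 N (tension)
  F[2-4] = +58.9337 N (tension)
  F[3-4] = -179.0370 N (compression)
  Rx@0 = -994.8500 N
  Ry@0 = +152.0706 N
  Ry@4 = +169.0594 N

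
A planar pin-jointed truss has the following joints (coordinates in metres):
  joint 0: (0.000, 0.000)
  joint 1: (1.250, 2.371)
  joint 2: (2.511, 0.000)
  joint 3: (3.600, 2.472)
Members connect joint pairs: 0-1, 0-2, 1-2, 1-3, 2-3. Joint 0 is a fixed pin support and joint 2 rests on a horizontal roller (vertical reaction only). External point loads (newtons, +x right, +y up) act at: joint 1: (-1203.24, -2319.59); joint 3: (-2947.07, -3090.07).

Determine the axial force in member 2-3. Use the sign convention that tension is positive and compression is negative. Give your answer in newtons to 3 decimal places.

N=4 nodes, M=5 members, R=3 reactions → 2N=8, M+R=8
member 0 (0-1): L=2.6803, (cx,cy)=(0.4664,0.8846)
member 1 (0-2): L=2.5110, (cx,cy)=(1.0000,0.0000)
member 2 (1-2): L=2.6855, (cx,cy)=(0.4696,-0.8829)
member 3 (1-3): L=2.3522, (cx,cy)=(0.9991,0.0429)
member 4 (2-3): L=2.7012, (cx,cy)=(0.4031,0.9151)
solve A·x = −loads:
  F[0-1] = -4366.0566 N (compression)
  F[0-2] = -2114.1498 N (compression)
  F[1-2] = +1668.5133 N (tension)
  F[1-3] = -1617.8855 N (compression)
  F[2-3] = -3300.7153 N (compression)
  Rx@0 = +4150.3100 N
  Ry@0 = +3862.1887 N
  Ry@2 = +1547.4713 N

-3300.715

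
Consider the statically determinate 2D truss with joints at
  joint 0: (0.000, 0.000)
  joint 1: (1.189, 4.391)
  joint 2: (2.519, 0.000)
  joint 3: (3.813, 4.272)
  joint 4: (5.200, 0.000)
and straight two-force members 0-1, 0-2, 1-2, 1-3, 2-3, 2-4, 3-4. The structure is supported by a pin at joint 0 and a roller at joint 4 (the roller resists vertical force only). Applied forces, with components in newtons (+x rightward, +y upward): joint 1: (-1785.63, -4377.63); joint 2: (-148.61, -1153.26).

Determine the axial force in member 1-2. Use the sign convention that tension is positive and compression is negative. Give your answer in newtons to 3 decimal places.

1152.396

N=5 nodes, M=7 members, R=3 reactions → 2N=10, M+R=10
member 0 (0-1): L=4.5491, (cx,cy)=(0.2614,0.9652)
member 1 (0-2): L=2.5190, (cx,cy)=(1.0000,0.0000)
member 2 (1-2): L=4.5880, (cx,cy)=(0.2899,-0.9571)
member 3 (1-3): L=2.6267, (cx,cy)=(0.9990,-0.0453)
member 4 (2-3): L=4.4637, (cx,cy)=(0.2899,0.9571)
member 5 (2-4): L=2.6810, (cx,cy)=(1.0000,0.0000)
member 6 (3-4): L=4.4915, (cx,cy)=(0.3088,-0.9511)
solve A·x = −loads:
  F[0-1] = -5676.4066 N (compression)
  F[0-2] = -450.6059 N (compression)
  F[1-2] = +1152.3965 N (tension)
  F[1-3] = -32.1011 N (compression)
  F[2-3] = +52.6052 N (tension)
  F[2-4] = +16.8182 N (tension)
  F[3-4] = -54.4623 N (compression)
  Rx@0 = +1934.2400 N
  Ry@0 = +5479.0895 N
  Ry@4 = +51.8005 N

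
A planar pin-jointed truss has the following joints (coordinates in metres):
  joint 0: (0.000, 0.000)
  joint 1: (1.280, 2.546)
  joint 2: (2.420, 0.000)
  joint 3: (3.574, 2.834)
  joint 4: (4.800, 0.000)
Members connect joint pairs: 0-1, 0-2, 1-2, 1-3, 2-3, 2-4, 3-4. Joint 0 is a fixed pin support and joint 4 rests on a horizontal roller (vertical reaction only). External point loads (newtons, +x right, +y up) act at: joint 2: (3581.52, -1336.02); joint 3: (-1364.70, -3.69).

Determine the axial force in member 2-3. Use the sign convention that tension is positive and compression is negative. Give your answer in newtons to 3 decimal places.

35.497

N=5 nodes, M=7 members, R=3 reactions → 2N=10, M+R=10
member 0 (0-1): L=2.8497, (cx,cy)=(0.4492,0.8934)
member 1 (0-2): L=2.4200, (cx,cy)=(1.0000,0.0000)
member 2 (1-2): L=2.7896, (cx,cy)=(0.4087,-0.9127)
member 3 (1-3): L=2.3120, (cx,cy)=(0.9922,0.1246)
member 4 (2-3): L=3.0599, (cx,cy)=(0.3771,0.9262)
member 5 (2-4): L=2.3800, (cx,cy)=(1.0000,0.0000)
member 6 (3-4): L=3.0878, (cx,cy)=(0.3970,-0.9178)
solve A·x = −loads:
  F[0-1] = -1644.3447 N (compression)
  F[0-2] = +2955.4229 N (tension)
  F[1-2] = +1427.8146 N (tension)
  F[1-3] = -1332.4788 N (compression)
  F[2-3] = +35.4967 N (tension)
  F[2-4] = -55.9865 N (compression)
  F[3-4] = +141.0083 N (tension)
  Rx@0 = -2216.8200 N
  Ry@0 = +1469.1274 N
  Ry@4 = -129.4174 N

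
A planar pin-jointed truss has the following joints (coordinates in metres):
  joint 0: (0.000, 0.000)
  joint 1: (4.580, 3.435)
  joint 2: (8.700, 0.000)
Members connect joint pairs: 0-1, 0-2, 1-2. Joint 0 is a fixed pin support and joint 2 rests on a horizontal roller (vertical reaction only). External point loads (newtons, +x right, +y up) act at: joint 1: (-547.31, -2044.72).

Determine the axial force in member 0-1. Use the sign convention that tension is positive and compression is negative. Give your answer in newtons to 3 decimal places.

-1973.995

N=3 nodes, M=3 members, R=3 reactions → 2N=6, M+R=6
member 0 (0-1): L=5.7250, (cx,cy)=(0.8000,0.6000)
member 1 (0-2): L=8.7000, (cx,cy)=(1.0000,0.0000)
member 2 (1-2): L=5.3641, (cx,cy)=(0.7681,-0.6404)
solve A·x = −loads:
  F[0-1] = -1973.9955 N (compression)
  F[0-2] = +1031.8864 N (tension)
  F[1-2] = -1343.4823 N (compression)
  Rx@0 = +547.3100 N
  Ry@0 = +1184.3973 N
  Ry@2 = +860.3227 N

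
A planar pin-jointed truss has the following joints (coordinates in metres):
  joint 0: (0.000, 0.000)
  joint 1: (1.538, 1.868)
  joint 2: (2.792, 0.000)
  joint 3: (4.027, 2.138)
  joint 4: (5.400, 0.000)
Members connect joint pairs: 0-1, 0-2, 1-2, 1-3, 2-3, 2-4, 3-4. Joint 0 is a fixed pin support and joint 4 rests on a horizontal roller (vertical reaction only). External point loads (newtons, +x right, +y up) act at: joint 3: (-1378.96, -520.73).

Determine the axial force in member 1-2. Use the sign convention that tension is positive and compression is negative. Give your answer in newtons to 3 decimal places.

N=5 nodes, M=7 members, R=3 reactions → 2N=10, M+R=10
member 0 (0-1): L=2.4197, (cx,cy)=(0.6356,0.7720)
member 1 (0-2): L=2.7920, (cx,cy)=(1.0000,0.0000)
member 2 (1-2): L=2.2499, (cx,cy)=(0.5574,-0.8303)
member 3 (1-3): L=2.5036, (cx,cy)=(0.9942,0.1078)
member 4 (2-3): L=2.4691, (cx,cy)=(0.5002,0.8659)
member 5 (2-4): L=2.6080, (cx,cy)=(1.0000,0.0000)
member 6 (3-4): L=2.5409, (cx,cy)=(0.5404,-0.8414)
solve A·x = −loads:
  F[0-1] = -878.7109 N (compression)
  F[0-2] = -820.4335 N (compression)
  F[1-2] = +693.5652 N (tension)
  F[1-3] = -950.6393 N (compression)
  F[2-3] = -665.0128 N (compression)
  F[2-4] = -101.2324 N (compression)
  F[3-4] = +187.3426 N (tension)
  Rx@0 = +1378.9600 N
  Ry@0 = +678.3664 N
  Ry@4 = -157.6364 N

693.565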